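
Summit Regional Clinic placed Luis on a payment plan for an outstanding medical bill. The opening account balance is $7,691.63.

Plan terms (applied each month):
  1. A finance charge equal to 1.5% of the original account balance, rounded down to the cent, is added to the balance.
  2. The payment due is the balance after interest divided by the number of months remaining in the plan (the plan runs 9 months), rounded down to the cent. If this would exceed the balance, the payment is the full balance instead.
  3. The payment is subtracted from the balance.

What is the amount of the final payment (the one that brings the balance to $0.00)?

# | Opening | Interest | Payment | End bal
1 | $7,691.63 | $115.37 | $867.44 | $6,939.56
2 | $6,939.56 | $115.37 | $881.86 | $6,173.07
3 | $6,173.07 | $115.37 | $898.34 | $5,390.10
4 | $5,390.10 | $115.37 | $917.57 | $4,587.90
5 | $4,587.90 | $115.37 | $940.65 | $3,762.62
6 | $3,762.62 | $115.37 | $969.49 | $2,908.50
7 | $2,908.50 | $115.37 | $1,007.95 | $2,015.92
8 | $2,015.92 | $115.37 | $1,065.64 | $1,065.65
9 | $1,065.65 | $115.37 | $1,181.02 | $0.00

$1,181.02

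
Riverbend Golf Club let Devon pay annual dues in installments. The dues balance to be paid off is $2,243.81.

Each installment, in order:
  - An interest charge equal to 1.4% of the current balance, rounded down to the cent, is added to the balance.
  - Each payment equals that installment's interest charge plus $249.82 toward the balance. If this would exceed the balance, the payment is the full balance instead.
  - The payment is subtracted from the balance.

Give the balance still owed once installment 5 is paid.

# | Opening | Interest | Payment | End bal
1 | $2,243.81 | $31.41 | $281.23 | $1,993.99
2 | $1,993.99 | $27.91 | $277.73 | $1,744.17
3 | $1,744.17 | $24.41 | $274.23 | $1,494.35
4 | $1,494.35 | $20.92 | $270.74 | $1,244.53
5 | $1,244.53 | $17.42 | $267.24 | $994.71

$994.71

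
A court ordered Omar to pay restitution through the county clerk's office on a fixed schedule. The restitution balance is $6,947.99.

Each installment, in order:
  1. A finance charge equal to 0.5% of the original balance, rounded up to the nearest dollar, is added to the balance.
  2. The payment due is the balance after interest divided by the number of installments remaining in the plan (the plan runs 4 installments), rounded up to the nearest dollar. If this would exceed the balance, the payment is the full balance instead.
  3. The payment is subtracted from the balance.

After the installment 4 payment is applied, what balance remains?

$0.00

Installment 1: opening $6,947.99; interest $35.00 → $6,982.99; payment $1,746.00; balance $5,236.99
Installment 2: opening $5,236.99; interest $35.00 → $5,271.99; payment $1,758.00; balance $3,513.99
Installment 3: opening $3,513.99; interest $35.00 → $3,548.99; payment $1,775.00; balance $1,773.99
Installment 4: opening $1,773.99; interest $35.00 → $1,808.99; payment $1,808.99; balance $0.00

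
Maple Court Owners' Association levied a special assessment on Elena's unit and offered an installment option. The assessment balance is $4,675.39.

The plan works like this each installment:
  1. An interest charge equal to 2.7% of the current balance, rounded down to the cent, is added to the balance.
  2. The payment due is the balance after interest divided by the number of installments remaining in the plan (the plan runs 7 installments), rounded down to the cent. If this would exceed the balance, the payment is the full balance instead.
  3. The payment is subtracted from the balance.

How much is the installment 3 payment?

$723.48

Installment 1: opening $4,675.39; interest $126.23 → $4,801.62; payment $685.94; balance $4,115.68
Installment 2: opening $4,115.68; interest $111.12 → $4,226.80; payment $704.46; balance $3,522.34
Installment 3: opening $3,522.34; interest $95.10 → $3,617.44; payment $723.48; balance $2,893.96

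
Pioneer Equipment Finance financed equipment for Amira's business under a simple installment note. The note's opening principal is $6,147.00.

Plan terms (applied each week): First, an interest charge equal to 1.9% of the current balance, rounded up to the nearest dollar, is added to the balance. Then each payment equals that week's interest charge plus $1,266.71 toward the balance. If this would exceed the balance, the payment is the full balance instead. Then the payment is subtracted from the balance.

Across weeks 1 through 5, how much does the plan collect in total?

Week 1: opening $6,147.00; interest $117.00 → $6,264.00; payment $1,383.71; balance $4,880.29
Week 2: opening $4,880.29; interest $93.00 → $4,973.29; payment $1,359.71; balance $3,613.58
Week 3: opening $3,613.58; interest $69.00 → $3,682.58; payment $1,335.71; balance $2,346.87
Week 4: opening $2,346.87; interest $45.00 → $2,391.87; payment $1,311.71; balance $1,080.16
Week 5: opening $1,080.16; interest $21.00 → $1,101.16; payment $1,101.16; balance $0.00
Total paid: $6,492.00

$6,492.00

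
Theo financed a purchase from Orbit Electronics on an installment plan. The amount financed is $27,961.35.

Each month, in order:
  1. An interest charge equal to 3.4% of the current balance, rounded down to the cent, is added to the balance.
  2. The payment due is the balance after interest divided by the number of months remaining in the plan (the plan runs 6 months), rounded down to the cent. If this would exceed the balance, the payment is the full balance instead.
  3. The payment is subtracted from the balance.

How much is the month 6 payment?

$5,695.47

# | Opening | Interest | Payment | End bal
1 | $27,961.35 | $950.68 | $4,818.67 | $24,093.36
2 | $24,093.36 | $819.17 | $4,982.50 | $19,930.03
3 | $19,930.03 | $677.62 | $5,151.91 | $15,455.74
4 | $15,455.74 | $525.49 | $5,327.07 | $10,654.16
5 | $10,654.16 | $362.24 | $5,508.20 | $5,508.20
6 | $5,508.20 | $187.27 | $5,695.47 | $0.00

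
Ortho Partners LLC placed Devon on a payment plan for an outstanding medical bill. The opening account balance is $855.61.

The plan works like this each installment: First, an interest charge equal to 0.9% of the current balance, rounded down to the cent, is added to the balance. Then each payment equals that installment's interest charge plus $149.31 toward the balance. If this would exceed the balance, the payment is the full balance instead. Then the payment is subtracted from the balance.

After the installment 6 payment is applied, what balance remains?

$0.00

Installment 1: opening $855.61; interest $7.70 → $863.31; payment $157.01; balance $706.30
Installment 2: opening $706.30; interest $6.35 → $712.65; payment $155.66; balance $556.99
Installment 3: opening $556.99; interest $5.01 → $562.00; payment $154.32; balance $407.68
Installment 4: opening $407.68; interest $3.66 → $411.34; payment $152.97; balance $258.37
Installment 5: opening $258.37; interest $2.32 → $260.69; payment $151.63; balance $109.06
Installment 6: opening $109.06; interest $0.98 → $110.04; payment $110.04; balance $0.00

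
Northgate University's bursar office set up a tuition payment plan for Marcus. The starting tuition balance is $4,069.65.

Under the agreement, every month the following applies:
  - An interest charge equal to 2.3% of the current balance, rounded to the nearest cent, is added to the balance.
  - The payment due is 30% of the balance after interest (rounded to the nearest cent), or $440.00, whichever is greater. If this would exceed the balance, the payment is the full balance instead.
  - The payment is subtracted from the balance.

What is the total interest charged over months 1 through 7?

$287.96

# | Opening | Interest | Payment | End bal
1 | $4,069.65 | $93.60 | $1,248.98 | $2,914.27
2 | $2,914.27 | $67.03 | $894.39 | $2,086.91
3 | $2,086.91 | $48.00 | $640.47 | $1,494.44
4 | $1,494.44 | $34.37 | $458.64 | $1,070.17
5 | $1,070.17 | $24.61 | $440.00 | $654.78
6 | $654.78 | $15.06 | $440.00 | $229.84
7 | $229.84 | $5.29 | $235.13 | $0.00
Total interest: $93.60 + $67.03 + $48.00 + $34.37 + $24.61 + $15.06 + $5.29 = $287.96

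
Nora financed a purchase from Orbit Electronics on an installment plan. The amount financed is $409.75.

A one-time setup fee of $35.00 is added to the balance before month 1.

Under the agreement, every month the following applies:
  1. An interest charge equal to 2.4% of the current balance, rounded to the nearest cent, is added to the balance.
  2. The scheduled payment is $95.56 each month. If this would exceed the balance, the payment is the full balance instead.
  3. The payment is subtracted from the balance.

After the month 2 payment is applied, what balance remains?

$272.94

# | Opening | Interest | Payment | End bal
1 | $444.75 | $10.67 | $95.56 | $359.86
2 | $359.86 | $8.64 | $95.56 | $272.94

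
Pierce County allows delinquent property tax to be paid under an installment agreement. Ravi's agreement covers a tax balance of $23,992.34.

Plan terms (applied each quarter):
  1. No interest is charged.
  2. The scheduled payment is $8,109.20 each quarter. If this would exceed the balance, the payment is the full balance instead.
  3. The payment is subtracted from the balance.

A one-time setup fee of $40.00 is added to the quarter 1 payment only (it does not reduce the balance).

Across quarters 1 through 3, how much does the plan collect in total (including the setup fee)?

Quarter 1: opening $23,992.34; payment $8,109.20 (+ $40.00 fee); balance $15,883.14
Quarter 2: opening $15,883.14; payment $8,109.20; balance $7,773.94
Quarter 3: opening $7,773.94; payment $7,773.94; balance $0.00
Total paid: $24,032.34

$24,032.34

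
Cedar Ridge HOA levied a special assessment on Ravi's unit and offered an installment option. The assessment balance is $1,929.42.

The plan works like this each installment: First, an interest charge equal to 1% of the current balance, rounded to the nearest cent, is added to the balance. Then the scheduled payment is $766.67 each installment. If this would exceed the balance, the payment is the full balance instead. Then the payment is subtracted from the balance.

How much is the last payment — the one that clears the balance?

$431.46

# | Opening | Interest | Payment | End bal
1 | $1,929.42 | $19.29 | $766.67 | $1,182.04
2 | $1,182.04 | $11.82 | $766.67 | $427.19
3 | $427.19 | $4.27 | $431.46 | $0.00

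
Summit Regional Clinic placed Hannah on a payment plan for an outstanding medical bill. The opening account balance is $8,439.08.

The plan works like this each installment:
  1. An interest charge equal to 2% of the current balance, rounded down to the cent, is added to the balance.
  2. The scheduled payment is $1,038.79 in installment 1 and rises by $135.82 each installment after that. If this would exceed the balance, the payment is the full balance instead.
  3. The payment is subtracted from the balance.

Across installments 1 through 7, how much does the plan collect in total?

# | Opening | Interest | Payment | End bal
1 | $8,439.08 | $168.78 | $1,038.79 | $7,569.07
2 | $7,569.07 | $151.38 | $1,174.61 | $6,545.84
3 | $6,545.84 | $130.91 | $1,310.43 | $5,366.32
4 | $5,366.32 | $107.32 | $1,446.25 | $4,027.39
5 | $4,027.39 | $80.54 | $1,582.07 | $2,525.86
6 | $2,525.86 | $50.51 | $1,717.89 | $858.48
7 | $858.48 | $17.16 | $875.64 | $0.00
Total paid: $9,145.68

$9,145.68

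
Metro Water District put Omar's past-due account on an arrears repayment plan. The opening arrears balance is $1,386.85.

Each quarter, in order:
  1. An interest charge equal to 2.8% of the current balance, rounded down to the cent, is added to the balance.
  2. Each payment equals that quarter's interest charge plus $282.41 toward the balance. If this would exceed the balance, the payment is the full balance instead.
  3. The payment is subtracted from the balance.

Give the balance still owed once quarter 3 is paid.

Quarter 1: opening $1,386.85; interest $38.83 → $1,425.68; payment $321.24; balance $1,104.44
Quarter 2: opening $1,104.44; interest $30.92 → $1,135.36; payment $313.33; balance $822.03
Quarter 3: opening $822.03; interest $23.01 → $845.04; payment $305.42; balance $539.62

$539.62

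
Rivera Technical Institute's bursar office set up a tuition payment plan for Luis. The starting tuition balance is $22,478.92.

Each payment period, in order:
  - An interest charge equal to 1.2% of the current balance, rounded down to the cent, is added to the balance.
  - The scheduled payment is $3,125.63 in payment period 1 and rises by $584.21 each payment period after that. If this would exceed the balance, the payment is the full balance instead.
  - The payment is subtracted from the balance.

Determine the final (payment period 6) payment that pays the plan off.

$1,963.29

Payment period 1: $22,478.92 +$269.74 interest = $22,748.66; pay $3,125.63 → $19,623.03
Payment period 2: $19,623.03 +$235.47 interest = $19,858.50; pay $3,709.84 → $16,148.66
Payment period 3: $16,148.66 +$193.78 interest = $16,342.44; pay $4,294.05 → $12,048.39
Payment period 4: $12,048.39 +$144.58 interest = $12,192.97; pay $4,878.26 → $7,314.71
Payment period 5: $7,314.71 +$87.77 interest = $7,402.48; pay $5,462.47 → $1,940.01
Payment period 6: $1,940.01 +$23.28 interest = $1,963.29; pay $1,963.29 → $0.00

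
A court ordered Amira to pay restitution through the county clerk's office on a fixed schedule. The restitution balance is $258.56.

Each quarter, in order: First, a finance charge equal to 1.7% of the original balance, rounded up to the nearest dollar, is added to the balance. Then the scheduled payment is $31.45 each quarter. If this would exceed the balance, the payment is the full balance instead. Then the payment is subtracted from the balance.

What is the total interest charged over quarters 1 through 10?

$50.00

Quarter 1: $258.56 +$5.00 interest = $263.56; pay $31.45 → $232.11
Quarter 2: $232.11 +$5.00 interest = $237.11; pay $31.45 → $205.66
Quarter 3: $205.66 +$5.00 interest = $210.66; pay $31.45 → $179.21
Quarter 4: $179.21 +$5.00 interest = $184.21; pay $31.45 → $152.76
Quarter 5: $152.76 +$5.00 interest = $157.76; pay $31.45 → $126.31
Quarter 6: $126.31 +$5.00 interest = $131.31; pay $31.45 → $99.86
Quarter 7: $99.86 +$5.00 interest = $104.86; pay $31.45 → $73.41
Quarter 8: $73.41 +$5.00 interest = $78.41; pay $31.45 → $46.96
Quarter 9: $46.96 +$5.00 interest = $51.96; pay $31.45 → $20.51
Quarter 10: $20.51 +$5.00 interest = $25.51; pay $25.51 → $0.00
Total interest: $5.00 + $5.00 + $5.00 + $5.00 + $5.00 + $5.00 + $5.00 + $5.00 + $5.00 + $5.00 = $50.00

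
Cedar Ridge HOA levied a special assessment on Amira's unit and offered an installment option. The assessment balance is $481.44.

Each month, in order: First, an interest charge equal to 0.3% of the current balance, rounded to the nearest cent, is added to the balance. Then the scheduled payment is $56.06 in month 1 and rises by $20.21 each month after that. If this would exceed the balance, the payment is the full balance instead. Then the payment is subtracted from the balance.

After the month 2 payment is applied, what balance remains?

Month 1: $481.44 +$1.44 interest = $482.88; pay $56.06 → $426.82
Month 2: $426.82 +$1.28 interest = $428.10; pay $76.27 → $351.83

$351.83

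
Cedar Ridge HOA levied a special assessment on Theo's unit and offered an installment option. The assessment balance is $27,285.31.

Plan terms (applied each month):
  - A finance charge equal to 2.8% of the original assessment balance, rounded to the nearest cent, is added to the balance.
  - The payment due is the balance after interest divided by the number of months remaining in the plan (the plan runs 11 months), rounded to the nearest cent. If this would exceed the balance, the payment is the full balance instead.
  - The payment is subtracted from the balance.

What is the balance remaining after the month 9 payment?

Month 1: $27,285.31 +$763.99 interest = $28,049.30; pay $2,549.94 → $25,499.36
Month 2: $25,499.36 +$763.99 interest = $26,263.35; pay $2,626.34 → $23,637.01
Month 3: $23,637.01 +$763.99 interest = $24,401.00; pay $2,711.22 → $21,689.78
Month 4: $21,689.78 +$763.99 interest = $22,453.77; pay $2,806.72 → $19,647.05
Month 5: $19,647.05 +$763.99 interest = $20,411.04; pay $2,915.86 → $17,495.18
Month 6: $17,495.18 +$763.99 interest = $18,259.17; pay $3,043.20 → $15,215.97
Month 7: $15,215.97 +$763.99 interest = $15,979.96; pay $3,195.99 → $12,783.97
Month 8: $12,783.97 +$763.99 interest = $13,547.96; pay $3,386.99 → $10,160.97
Month 9: $10,160.97 +$763.99 interest = $10,924.96; pay $3,641.65 → $7,283.31

$7,283.31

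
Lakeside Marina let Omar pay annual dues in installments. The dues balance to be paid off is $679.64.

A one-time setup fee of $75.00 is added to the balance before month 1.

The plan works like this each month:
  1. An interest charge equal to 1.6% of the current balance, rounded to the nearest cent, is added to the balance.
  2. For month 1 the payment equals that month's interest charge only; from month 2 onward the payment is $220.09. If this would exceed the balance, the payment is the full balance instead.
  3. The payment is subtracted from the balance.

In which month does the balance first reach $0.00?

5

# | Opening | Interest | Payment | End bal
1 | $754.64 | $12.07 | $12.07 | $754.64
2 | $754.64 | $12.07 | $220.09 | $546.62
3 | $546.62 | $8.75 | $220.09 | $335.28
4 | $335.28 | $5.36 | $220.09 | $120.55
5 | $120.55 | $1.93 | $122.48 | $0.00
Balance reaches $0.00 in month 5.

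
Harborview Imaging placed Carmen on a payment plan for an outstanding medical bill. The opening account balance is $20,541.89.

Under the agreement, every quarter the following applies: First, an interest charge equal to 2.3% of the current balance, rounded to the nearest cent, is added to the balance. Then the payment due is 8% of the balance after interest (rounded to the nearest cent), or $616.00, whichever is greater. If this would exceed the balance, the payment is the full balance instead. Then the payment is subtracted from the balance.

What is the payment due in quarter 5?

$1,319.05

Quarter 1: $20,541.89 +$472.46 interest = $21,014.35; pay $1,681.15 → $19,333.20
Quarter 2: $19,333.20 +$444.66 interest = $19,777.86; pay $1,582.23 → $18,195.63
Quarter 3: $18,195.63 +$418.50 interest = $18,614.13; pay $1,489.13 → $17,125.00
Quarter 4: $17,125.00 +$393.88 interest = $17,518.88; pay $1,401.51 → $16,117.37
Quarter 5: $16,117.37 +$370.70 interest = $16,488.07; pay $1,319.05 → $15,169.02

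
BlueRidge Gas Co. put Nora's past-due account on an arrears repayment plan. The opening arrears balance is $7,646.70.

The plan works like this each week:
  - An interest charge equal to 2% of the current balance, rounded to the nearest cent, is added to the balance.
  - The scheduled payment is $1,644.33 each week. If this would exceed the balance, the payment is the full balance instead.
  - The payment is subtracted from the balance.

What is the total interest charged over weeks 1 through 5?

$460.37

Week 1: $7,646.70 +$152.93 interest = $7,799.63; pay $1,644.33 → $6,155.30
Week 2: $6,155.30 +$123.11 interest = $6,278.41; pay $1,644.33 → $4,634.08
Week 3: $4,634.08 +$92.68 interest = $4,726.76; pay $1,644.33 → $3,082.43
Week 4: $3,082.43 +$61.65 interest = $3,144.08; pay $1,644.33 → $1,499.75
Week 5: $1,499.75 +$30.00 interest = $1,529.75; pay $1,529.75 → $0.00
Total interest: $152.93 + $123.11 + $92.68 + $61.65 + $30.00 = $460.37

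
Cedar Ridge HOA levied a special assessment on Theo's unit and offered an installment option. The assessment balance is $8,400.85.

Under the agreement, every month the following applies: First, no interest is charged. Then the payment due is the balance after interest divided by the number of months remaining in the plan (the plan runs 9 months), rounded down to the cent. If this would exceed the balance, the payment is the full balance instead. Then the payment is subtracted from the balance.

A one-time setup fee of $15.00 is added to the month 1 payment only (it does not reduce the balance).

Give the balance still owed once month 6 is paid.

$2,800.29

Month 1: opening $8,400.85; payment $933.42 (+ $15.00 fee); balance $7,467.43
Month 2: opening $7,467.43; payment $933.42; balance $6,534.01
Month 3: opening $6,534.01; payment $933.43; balance $5,600.58
Month 4: opening $5,600.58; payment $933.43; balance $4,667.15
Month 5: opening $4,667.15; payment $933.43; balance $3,733.72
Month 6: opening $3,733.72; payment $933.43; balance $2,800.29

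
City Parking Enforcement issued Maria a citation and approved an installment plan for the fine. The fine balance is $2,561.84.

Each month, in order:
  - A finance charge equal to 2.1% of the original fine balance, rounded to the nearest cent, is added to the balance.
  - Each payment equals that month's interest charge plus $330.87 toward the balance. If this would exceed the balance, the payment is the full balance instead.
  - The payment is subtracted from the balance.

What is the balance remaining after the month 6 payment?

$576.62

# | Opening | Interest | Payment | End bal
1 | $2,561.84 | $53.80 | $384.67 | $2,230.97
2 | $2,230.97 | $53.80 | $384.67 | $1,900.10
3 | $1,900.10 | $53.80 | $384.67 | $1,569.23
4 | $1,569.23 | $53.80 | $384.67 | $1,238.36
5 | $1,238.36 | $53.80 | $384.67 | $907.49
6 | $907.49 | $53.80 | $384.67 | $576.62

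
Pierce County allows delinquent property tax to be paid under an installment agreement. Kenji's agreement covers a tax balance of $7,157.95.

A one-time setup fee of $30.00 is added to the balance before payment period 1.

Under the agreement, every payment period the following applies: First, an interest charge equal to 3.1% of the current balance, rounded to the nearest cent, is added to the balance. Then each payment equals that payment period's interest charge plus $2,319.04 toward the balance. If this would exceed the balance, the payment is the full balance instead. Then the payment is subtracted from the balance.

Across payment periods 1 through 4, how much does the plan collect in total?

$7,647.93

Payment period 1: $7,187.95 +$222.83 interest = $7,410.78; pay $2,541.87 → $4,868.91
Payment period 2: $4,868.91 +$150.94 interest = $5,019.85; pay $2,469.98 → $2,549.87
Payment period 3: $2,549.87 +$79.05 interest = $2,628.92; pay $2,398.09 → $230.83
Payment period 4: $230.83 +$7.16 interest = $237.99; pay $237.99 → $0.00
Total paid: $7,647.93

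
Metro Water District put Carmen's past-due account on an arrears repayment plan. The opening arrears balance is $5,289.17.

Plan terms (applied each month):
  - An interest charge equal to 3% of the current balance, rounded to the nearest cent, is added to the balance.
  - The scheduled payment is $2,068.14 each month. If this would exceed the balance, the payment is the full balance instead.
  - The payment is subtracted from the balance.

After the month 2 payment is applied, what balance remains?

$1,412.96

# | Opening | Interest | Payment | End bal
1 | $5,289.17 | $158.68 | $2,068.14 | $3,379.71
2 | $3,379.71 | $101.39 | $2,068.14 | $1,412.96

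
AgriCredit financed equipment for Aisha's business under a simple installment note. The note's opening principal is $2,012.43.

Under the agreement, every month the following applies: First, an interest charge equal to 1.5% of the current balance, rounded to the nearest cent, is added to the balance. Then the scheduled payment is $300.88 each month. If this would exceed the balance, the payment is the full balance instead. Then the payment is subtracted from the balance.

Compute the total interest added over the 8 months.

$124.33

Month 1: $2,012.43 +$30.19 interest = $2,042.62; pay $300.88 → $1,741.74
Month 2: $1,741.74 +$26.13 interest = $1,767.87; pay $300.88 → $1,466.99
Month 3: $1,466.99 +$22.00 interest = $1,488.99; pay $300.88 → $1,188.11
Month 4: $1,188.11 +$17.82 interest = $1,205.93; pay $300.88 → $905.05
Month 5: $905.05 +$13.58 interest = $918.63; pay $300.88 → $617.75
Month 6: $617.75 +$9.27 interest = $627.02; pay $300.88 → $326.14
Month 7: $326.14 +$4.89 interest = $331.03; pay $300.88 → $30.15
Month 8: $30.15 +$0.45 interest = $30.60; pay $30.60 → $0.00
Total interest: $30.19 + $26.13 + $22.00 + $17.82 + $13.58 + $9.27 + $4.89 + $0.45 = $124.33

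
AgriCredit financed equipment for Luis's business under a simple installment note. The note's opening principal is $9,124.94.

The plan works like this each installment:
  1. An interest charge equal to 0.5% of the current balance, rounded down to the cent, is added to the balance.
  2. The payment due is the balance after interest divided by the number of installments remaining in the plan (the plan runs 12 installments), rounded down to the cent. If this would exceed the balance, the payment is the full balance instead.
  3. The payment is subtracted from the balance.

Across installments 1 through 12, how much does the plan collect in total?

Installment 1: opening $9,124.94; interest $45.62 → $9,170.56; payment $764.21; balance $8,406.35
Installment 2: opening $8,406.35; interest $42.03 → $8,448.38; payment $768.03; balance $7,680.35
Installment 3: opening $7,680.35; interest $38.40 → $7,718.75; payment $771.87; balance $6,946.88
Installment 4: opening $6,946.88; interest $34.73 → $6,981.61; payment $775.73; balance $6,205.88
Installment 5: opening $6,205.88; interest $31.02 → $6,236.90; payment $779.61; balance $5,457.29
Installment 6: opening $5,457.29; interest $27.28 → $5,484.57; payment $783.51; balance $4,701.06
Installment 7: opening $4,701.06; interest $23.50 → $4,724.56; payment $787.42; balance $3,937.14
Installment 8: opening $3,937.14; interest $19.68 → $3,956.82; payment $791.36; balance $3,165.46
Installment 9: opening $3,165.46; interest $15.82 → $3,181.28; payment $795.32; balance $2,385.96
Installment 10: opening $2,385.96; interest $11.92 → $2,397.88; payment $799.29; balance $1,598.59
Installment 11: opening $1,598.59; interest $7.99 → $1,606.58; payment $803.29; balance $803.29
Installment 12: opening $803.29; interest $4.01 → $807.30; payment $807.30; balance $0.00
Total paid: $9,426.94

$9,426.94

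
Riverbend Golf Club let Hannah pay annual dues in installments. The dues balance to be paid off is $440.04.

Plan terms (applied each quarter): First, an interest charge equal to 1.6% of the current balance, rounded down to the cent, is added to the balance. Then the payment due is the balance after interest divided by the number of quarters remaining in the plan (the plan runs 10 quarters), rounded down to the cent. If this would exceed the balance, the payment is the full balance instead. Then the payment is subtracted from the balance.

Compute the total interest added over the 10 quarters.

$40.60

Quarter 1: $440.04 +$7.04 interest = $447.08; pay $44.70 → $402.38
Quarter 2: $402.38 +$6.43 interest = $408.81; pay $45.42 → $363.39
Quarter 3: $363.39 +$5.81 interest = $369.20; pay $46.15 → $323.05
Quarter 4: $323.05 +$5.16 interest = $328.21; pay $46.88 → $281.33
Quarter 5: $281.33 +$4.50 interest = $285.83; pay $47.63 → $238.20
Quarter 6: $238.20 +$3.81 interest = $242.01; pay $48.40 → $193.61
Quarter 7: $193.61 +$3.09 interest = $196.70; pay $49.17 → $147.53
Quarter 8: $147.53 +$2.36 interest = $149.89; pay $49.96 → $99.93
Quarter 9: $99.93 +$1.59 interest = $101.52; pay $50.76 → $50.76
Quarter 10: $50.76 +$0.81 interest = $51.57; pay $51.57 → $0.00
Total interest: $7.04 + $6.43 + $5.81 + $5.16 + $4.50 + $3.81 + $3.09 + $2.36 + $1.59 + $0.81 = $40.60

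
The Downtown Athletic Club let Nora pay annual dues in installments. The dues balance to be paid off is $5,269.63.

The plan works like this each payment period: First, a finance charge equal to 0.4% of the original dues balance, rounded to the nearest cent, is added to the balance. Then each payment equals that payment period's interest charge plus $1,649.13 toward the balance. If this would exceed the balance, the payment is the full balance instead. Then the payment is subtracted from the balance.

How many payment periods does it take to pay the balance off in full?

4

Payment period 1: $5,269.63 +$21.08 interest = $5,290.71; pay $1,670.21 → $3,620.50
Payment period 2: $3,620.50 +$21.08 interest = $3,641.58; pay $1,670.21 → $1,971.37
Payment period 3: $1,971.37 +$21.08 interest = $1,992.45; pay $1,670.21 → $322.24
Payment period 4: $322.24 +$21.08 interest = $343.32; pay $343.32 → $0.00
Balance reaches $0.00 in payment period 4.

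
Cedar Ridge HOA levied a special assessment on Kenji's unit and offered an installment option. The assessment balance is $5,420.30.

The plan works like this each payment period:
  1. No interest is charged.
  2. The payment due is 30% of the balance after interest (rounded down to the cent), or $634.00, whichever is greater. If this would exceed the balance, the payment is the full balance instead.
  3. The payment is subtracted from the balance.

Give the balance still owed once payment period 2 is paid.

$2,655.95

Payment period 1: opening $5,420.30; payment $1,626.09; balance $3,794.21
Payment period 2: opening $3,794.21; payment $1,138.26; balance $2,655.95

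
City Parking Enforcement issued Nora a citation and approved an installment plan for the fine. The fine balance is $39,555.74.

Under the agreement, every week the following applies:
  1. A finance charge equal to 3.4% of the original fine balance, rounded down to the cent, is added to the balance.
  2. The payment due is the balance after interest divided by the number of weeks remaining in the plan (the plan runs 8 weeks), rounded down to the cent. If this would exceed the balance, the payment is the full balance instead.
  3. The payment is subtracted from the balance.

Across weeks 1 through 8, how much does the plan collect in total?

Week 1: $39,555.74 +$1,344.89 interest = $40,900.63; pay $5,112.57 → $35,788.06
Week 2: $35,788.06 +$1,344.89 interest = $37,132.95; pay $5,304.70 → $31,828.25
Week 3: $31,828.25 +$1,344.89 interest = $33,173.14; pay $5,528.85 → $27,644.29
Week 4: $27,644.29 +$1,344.89 interest = $28,989.18; pay $5,797.83 → $23,191.35
Week 5: $23,191.35 +$1,344.89 interest = $24,536.24; pay $6,134.06 → $18,402.18
Week 6: $18,402.18 +$1,344.89 interest = $19,747.07; pay $6,582.35 → $13,164.72
Week 7: $13,164.72 +$1,344.89 interest = $14,509.61; pay $7,254.80 → $7,254.81
Week 8: $7,254.81 +$1,344.89 interest = $8,599.70; pay $8,599.70 → $0.00
Total paid: $50,314.86

$50,314.86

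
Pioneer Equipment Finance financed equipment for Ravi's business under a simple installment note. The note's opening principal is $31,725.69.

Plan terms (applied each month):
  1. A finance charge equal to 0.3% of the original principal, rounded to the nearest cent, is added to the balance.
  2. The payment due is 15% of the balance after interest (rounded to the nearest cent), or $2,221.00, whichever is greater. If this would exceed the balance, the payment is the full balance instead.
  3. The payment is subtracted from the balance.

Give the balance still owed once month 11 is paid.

Month 1: opening $31,725.69; interest $95.18 → $31,820.87; payment $4,773.13; balance $27,047.74
Month 2: opening $27,047.74; interest $95.18 → $27,142.92; payment $4,071.44; balance $23,071.48
Month 3: opening $23,071.48; interest $95.18 → $23,166.66; payment $3,475.00; balance $19,691.66
Month 4: opening $19,691.66; interest $95.18 → $19,786.84; payment $2,968.03; balance $16,818.81
Month 5: opening $16,818.81; interest $95.18 → $16,913.99; payment $2,537.10; balance $14,376.89
Month 6: opening $14,376.89; interest $95.18 → $14,472.07; payment $2,221.00; balance $12,251.07
Month 7: opening $12,251.07; interest $95.18 → $12,346.25; payment $2,221.00; balance $10,125.25
Month 8: opening $10,125.25; interest $95.18 → $10,220.43; payment $2,221.00; balance $7,999.43
Month 9: opening $7,999.43; interest $95.18 → $8,094.61; payment $2,221.00; balance $5,873.61
Month 10: opening $5,873.61; interest $95.18 → $5,968.79; payment $2,221.00; balance $3,747.79
Month 11: opening $3,747.79; interest $95.18 → $3,842.97; payment $2,221.00; balance $1,621.97

$1,621.97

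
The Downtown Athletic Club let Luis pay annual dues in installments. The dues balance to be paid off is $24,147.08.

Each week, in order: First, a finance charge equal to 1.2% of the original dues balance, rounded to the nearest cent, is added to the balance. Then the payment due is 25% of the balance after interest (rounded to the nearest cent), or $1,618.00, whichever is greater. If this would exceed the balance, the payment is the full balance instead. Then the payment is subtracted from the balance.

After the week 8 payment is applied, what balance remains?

Week 1: opening $24,147.08; interest $289.76 → $24,436.84; payment $6,109.21; balance $18,327.63
Week 2: opening $18,327.63; interest $289.76 → $18,617.39; payment $4,654.35; balance $13,963.04
Week 3: opening $13,963.04; interest $289.76 → $14,252.80; payment $3,563.20; balance $10,689.60
Week 4: opening $10,689.60; interest $289.76 → $10,979.36; payment $2,744.84; balance $8,234.52
Week 5: opening $8,234.52; interest $289.76 → $8,524.28; payment $2,131.07; balance $6,393.21
Week 6: opening $6,393.21; interest $289.76 → $6,682.97; payment $1,670.74; balance $5,012.23
Week 7: opening $5,012.23; interest $289.76 → $5,301.99; payment $1,618.00; balance $3,683.99
Week 8: opening $3,683.99; interest $289.76 → $3,973.75; payment $1,618.00; balance $2,355.75

$2,355.75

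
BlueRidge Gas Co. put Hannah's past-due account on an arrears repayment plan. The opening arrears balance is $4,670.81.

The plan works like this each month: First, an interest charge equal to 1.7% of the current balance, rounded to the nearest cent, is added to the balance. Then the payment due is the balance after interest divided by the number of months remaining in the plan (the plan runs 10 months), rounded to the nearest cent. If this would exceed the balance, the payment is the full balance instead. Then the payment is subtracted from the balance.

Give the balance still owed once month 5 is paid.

$2,540.78

Month 1: opening $4,670.81; interest $79.40 → $4,750.21; payment $475.02; balance $4,275.19
Month 2: opening $4,275.19; interest $72.68 → $4,347.87; payment $483.10; balance $3,864.77
Month 3: opening $3,864.77; interest $65.70 → $3,930.47; payment $491.31; balance $3,439.16
Month 4: opening $3,439.16; interest $58.47 → $3,497.63; payment $499.66; balance $2,997.97
Month 5: opening $2,997.97; interest $50.97 → $3,048.94; payment $508.16; balance $2,540.78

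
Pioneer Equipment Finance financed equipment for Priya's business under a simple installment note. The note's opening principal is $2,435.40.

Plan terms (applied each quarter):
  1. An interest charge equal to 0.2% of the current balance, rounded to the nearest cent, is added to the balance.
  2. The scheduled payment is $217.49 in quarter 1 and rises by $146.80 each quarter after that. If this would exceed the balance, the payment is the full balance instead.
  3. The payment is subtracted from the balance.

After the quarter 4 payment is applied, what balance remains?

$700.40

Quarter 1: $2,435.40 +$4.87 interest = $2,440.27; pay $217.49 → $2,222.78
Quarter 2: $2,222.78 +$4.45 interest = $2,227.23; pay $364.29 → $1,862.94
Quarter 3: $1,862.94 +$3.73 interest = $1,866.67; pay $511.09 → $1,355.58
Quarter 4: $1,355.58 +$2.71 interest = $1,358.29; pay $657.89 → $700.40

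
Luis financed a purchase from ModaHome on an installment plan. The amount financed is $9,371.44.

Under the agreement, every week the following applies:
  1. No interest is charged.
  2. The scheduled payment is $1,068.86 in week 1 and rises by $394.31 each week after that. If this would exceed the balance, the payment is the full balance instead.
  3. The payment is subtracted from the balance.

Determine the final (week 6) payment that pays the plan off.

Week 1: $9,371.44 − $1,068.86 → $8,302.58
Week 2: $8,302.58 − $1,463.17 → $6,839.41
Week 3: $6,839.41 − $1,857.48 → $4,981.93
Week 4: $4,981.93 − $2,251.79 → $2,730.14
Week 5: $2,730.14 − $2,646.10 → $84.04
Week 6: $84.04 − $84.04 → $0.00

$84.04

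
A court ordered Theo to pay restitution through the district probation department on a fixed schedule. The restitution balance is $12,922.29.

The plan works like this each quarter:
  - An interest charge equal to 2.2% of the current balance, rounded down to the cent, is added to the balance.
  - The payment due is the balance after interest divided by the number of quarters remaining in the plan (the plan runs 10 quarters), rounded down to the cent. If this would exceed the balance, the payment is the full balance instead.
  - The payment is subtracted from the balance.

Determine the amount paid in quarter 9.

# | Opening | Interest | Payment | End bal
1 | $12,922.29 | $284.29 | $1,320.65 | $11,885.93
2 | $11,885.93 | $261.49 | $1,349.71 | $10,797.71
3 | $10,797.71 | $237.54 | $1,379.40 | $9,655.85
4 | $9,655.85 | $212.42 | $1,409.75 | $8,458.52
5 | $8,458.52 | $186.08 | $1,440.76 | $7,203.84
6 | $7,203.84 | $158.48 | $1,472.46 | $5,889.86
7 | $5,889.86 | $129.57 | $1,504.85 | $4,514.58
8 | $4,514.58 | $99.32 | $1,537.96 | $3,075.94
9 | $3,075.94 | $67.67 | $1,571.80 | $1,571.81

$1,571.80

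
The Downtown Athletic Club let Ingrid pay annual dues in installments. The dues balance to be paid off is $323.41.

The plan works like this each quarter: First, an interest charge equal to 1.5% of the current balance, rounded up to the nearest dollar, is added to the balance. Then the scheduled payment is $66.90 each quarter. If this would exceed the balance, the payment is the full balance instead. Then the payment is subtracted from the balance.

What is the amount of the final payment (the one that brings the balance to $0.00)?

$6.91

Quarter 1: opening $323.41; interest $5.00 → $328.41; payment $66.90; balance $261.51
Quarter 2: opening $261.51; interest $4.00 → $265.51; payment $66.90; balance $198.61
Quarter 3: opening $198.61; interest $3.00 → $201.61; payment $66.90; balance $134.71
Quarter 4: opening $134.71; interest $3.00 → $137.71; payment $66.90; balance $70.81
Quarter 5: opening $70.81; interest $2.00 → $72.81; payment $66.90; balance $5.91
Quarter 6: opening $5.91; interest $1.00 → $6.91; payment $6.91; balance $0.00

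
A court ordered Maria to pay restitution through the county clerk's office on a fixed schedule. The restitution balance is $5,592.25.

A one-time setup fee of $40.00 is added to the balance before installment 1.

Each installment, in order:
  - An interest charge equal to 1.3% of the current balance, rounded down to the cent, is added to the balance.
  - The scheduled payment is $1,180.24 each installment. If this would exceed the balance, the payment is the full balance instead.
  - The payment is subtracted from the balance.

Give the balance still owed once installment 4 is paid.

# | Opening | Interest | Payment | End bal
1 | $5,632.25 | $73.21 | $1,180.24 | $4,525.22
2 | $4,525.22 | $58.82 | $1,180.24 | $3,403.80
3 | $3,403.80 | $44.24 | $1,180.24 | $2,267.80
4 | $2,267.80 | $29.48 | $1,180.24 | $1,117.04

$1,117.04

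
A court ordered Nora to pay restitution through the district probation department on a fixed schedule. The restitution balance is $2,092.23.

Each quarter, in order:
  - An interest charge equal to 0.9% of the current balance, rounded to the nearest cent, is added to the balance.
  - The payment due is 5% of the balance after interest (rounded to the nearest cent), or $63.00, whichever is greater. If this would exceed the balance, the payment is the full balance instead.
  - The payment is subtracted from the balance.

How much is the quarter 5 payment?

Quarter 1: $2,092.23 +$18.83 interest = $2,111.06; pay $105.55 → $2,005.51
Quarter 2: $2,005.51 +$18.05 interest = $2,023.56; pay $101.18 → $1,922.38
Quarter 3: $1,922.38 +$17.30 interest = $1,939.68; pay $96.98 → $1,842.70
Quarter 4: $1,842.70 +$16.58 interest = $1,859.28; pay $92.96 → $1,766.32
Quarter 5: $1,766.32 +$15.90 interest = $1,782.22; pay $89.11 → $1,693.11

$89.11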